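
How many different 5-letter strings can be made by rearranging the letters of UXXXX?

5

UXXXX has 5 letters with X appearing 4 times.
Dividing 5! = 120 by 4! = 24 for the repeated letters gives 5.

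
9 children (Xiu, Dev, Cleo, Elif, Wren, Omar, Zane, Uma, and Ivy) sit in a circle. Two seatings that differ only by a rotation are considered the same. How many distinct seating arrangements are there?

Fix one person's seat to break rotational symmetry; the remaining 8 people can be arranged in (8)! = 40320 ways.

40320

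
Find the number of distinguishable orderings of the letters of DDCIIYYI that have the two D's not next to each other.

There are 8!/(3!·2!·2!) = 1680 arrangements of DDCIIYYI in total.
If the two D's are adjacent, glue them into one block, leaving 7 items to arrange: (7)!/(3!·2!) = 420 ways.
Subtracting, 1680 − 420 = 1260 arrangements keep the D's apart.

1260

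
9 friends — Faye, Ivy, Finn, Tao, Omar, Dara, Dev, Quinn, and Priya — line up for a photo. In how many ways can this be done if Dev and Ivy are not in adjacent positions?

There are 9! = 362880 arrangements in all. If Dev and Ivy are adjacent, merging them into one block gives 2·(8)! = 80640 arrangements.
Complementary counting: 362880 − 80640 = 282240.

282240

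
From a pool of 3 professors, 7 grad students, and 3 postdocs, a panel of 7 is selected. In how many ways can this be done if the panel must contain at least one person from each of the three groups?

1477

Total 7-person selections from all 13: C(13,7) = 1716.
Subtract selections that omit an entire group: no professors → C(10,7) = 120; no grad students → C(6,7) = 0; no postdocs → C(10,7) = 120.
Add back selections omitting two groups (i.e. drawn from a single group): C(3,7) + C(7,7) + C(3,7) = 1.
By inclusion–exclusion: 1716 − 240 + 1 = 1477.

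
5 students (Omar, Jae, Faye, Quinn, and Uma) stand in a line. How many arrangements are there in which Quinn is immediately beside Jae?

Glue Quinn and Jae into one block (2 internal orders), leaving 4 units to arrange in a row.
So the count is 2·(4)! = 48.

48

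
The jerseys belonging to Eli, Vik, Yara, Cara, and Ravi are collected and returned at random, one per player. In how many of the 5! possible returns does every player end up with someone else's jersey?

44

Count assignments avoiding every fixed point. For any j of the 5 players fixed to their old jersey, the other 5−j can be arranged in (5−j)! ways.
By inclusion–exclusion this is Σ_{j=0}^{5} (−1)^j C(5,j)·(5−j)!.
Computing: 120 − 120 + 60 − 20 + 5 − 1 = 44.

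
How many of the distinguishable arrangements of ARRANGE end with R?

360

With the last slot taken by R, it remains to arrange the other 6 letters (ARANGE).
Those 6 letters have A appearing twice, giving (6)!/(2!) = 360.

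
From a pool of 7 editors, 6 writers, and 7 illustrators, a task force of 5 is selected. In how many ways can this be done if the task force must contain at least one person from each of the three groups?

Total 5-person selections from all 20: C(20,5) = 15504.
Selections missing a whole group: no editors → C(13,5) = 1287; no writers → C(14,5) = 2002; no illustrators → C(13,5) = 1287.
Add back selections omitting two groups (i.e. drawn from a single group): C(7,5) + C(6,5) + C(7,5) = 48.
By inclusion–exclusion: 15504 − 4576 + 48 = 10976.

10976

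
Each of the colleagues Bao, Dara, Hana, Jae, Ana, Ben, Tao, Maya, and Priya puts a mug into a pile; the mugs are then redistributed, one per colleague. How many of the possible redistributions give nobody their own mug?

133496

This is the derangement count D_9: permutations of 9 items with no fixed point.
By inclusion–exclusion this is Σ_{j=0}^{9} (−1)^j C(9,j)·(9−j)!.
Computing: 362880 − 362880 + 181440 − 60480 + 15120 − 3024 + 504 − 72 + 9 − 1 = 133496.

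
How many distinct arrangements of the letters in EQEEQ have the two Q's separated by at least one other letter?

6

Total arrangements of EQEEQ: 5!/(3!·2!) = 10.
If the two Q's are adjacent, glue them into one block, leaving 4 items to arrange: (4)!/(3!) = 4 ways.
Hence 10 − 4 = 6.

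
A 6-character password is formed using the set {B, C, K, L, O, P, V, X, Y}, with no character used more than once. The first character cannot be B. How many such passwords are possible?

The first character has 9−1 = 8 choices (anything except B).
The remaining 5 characters are filled from the other 8 symbols without repetition: 8 × 7 × 6 × 5 × 4 = 6720.
Total: 8 × 6720 = 53760.

53760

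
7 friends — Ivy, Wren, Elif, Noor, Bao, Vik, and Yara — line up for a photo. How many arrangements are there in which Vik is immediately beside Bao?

1440

Treat {Vik, Bao} as a single unit. There are 6 units to order, and the pair itself can be ordered 2 ways.
So the count is 2·(6)! = 1440.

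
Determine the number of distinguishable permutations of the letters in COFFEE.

180

The 6 letters of COFFEE have repeats: E appearing twice and F appearing twice.
So there are 6! / (2!·2!) = 180 distinguishable arrangements.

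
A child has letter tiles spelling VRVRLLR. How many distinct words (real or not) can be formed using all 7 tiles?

Letter multiplicities in VRVRLLR: L×2, R×3, V×2.
The number of distinct arrangements is 7!/(3!·2!·2!) = 5040/24 = 210.

210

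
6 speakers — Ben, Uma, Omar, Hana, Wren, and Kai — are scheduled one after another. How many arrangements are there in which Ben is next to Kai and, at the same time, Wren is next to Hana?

96

Treat {Ben,Kai} as one block (2 orders) and {Wren,Hana} as another (2 orders).
That leaves 4 units to arrange: 2 × 2 × 4! = 4 × 24 = 96.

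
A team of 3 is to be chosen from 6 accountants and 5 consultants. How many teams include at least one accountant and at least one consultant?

Total 3-person selections from all 11: C(11,3) = 165.
Subtract selections that omit an entire group: no accountants → C(5,3) = 10; no consultants → C(6,3) = 20.
Both groups omitted at once is impossible, so 165 − 30 = 135.

135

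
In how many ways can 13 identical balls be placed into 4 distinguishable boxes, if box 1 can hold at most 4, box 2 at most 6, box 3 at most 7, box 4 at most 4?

Without the upper bounds there are C(16,3) = 560 ways to split 13 among 4 boxes.
Subtract solutions that violate a single cap (substitute x_i' = x_i − (cap_i+1)): x_1 ≥ 5 gives C(11,3) = 165; x_2 ≥ 7 gives C(9,3) = 84; x_3 ≥ 8 gives C(8,3) = 56; x_4 ≥ 5 gives C(11,3) = 165. Together 470.
Add back pairs where two caps are both exceeded: 4 + 1 + 20 + 0 + 4 + 1 = 30.
By inclusion–exclusion the count is 560 − 470 + 30 = 120.

120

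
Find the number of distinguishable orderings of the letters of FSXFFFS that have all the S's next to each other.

30

Treat the 2 copies of S as a single block. The multiset to arrange is then {SS, F, F, F, F, X}, 6 items in all.
That gives (6)!/(4!) = 30 arrangements.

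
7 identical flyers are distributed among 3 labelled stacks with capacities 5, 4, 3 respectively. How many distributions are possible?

17

Without the upper bounds there are C(9,2) = 36 ways to split 7 among 3 stacks.
Subtract solutions that violate a single cap (substitute x_i' = x_i − (cap_i+1)): x_1 ≥ 6 gives C(3,2) = 3; x_2 ≥ 5 gives C(4,2) = 6; x_3 ≥ 4 gives C(5,2) = 10. Together 19.
No two caps can be exceeded simultaneously, so the pair terms are all 0.
By inclusion–exclusion the count is 36 − 19 + 0 = 17.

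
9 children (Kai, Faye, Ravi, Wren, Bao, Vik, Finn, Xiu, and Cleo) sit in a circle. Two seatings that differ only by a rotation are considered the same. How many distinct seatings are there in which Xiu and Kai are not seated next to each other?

All circular seatings of 9 people number (8)! = 40320.
Those with Xiu next to Kai: fuse the pair into one unit and seat 8 units around a circle — 2·(7)! = 10080.
Subtracting, 40320 − 10080 = 30240.

30240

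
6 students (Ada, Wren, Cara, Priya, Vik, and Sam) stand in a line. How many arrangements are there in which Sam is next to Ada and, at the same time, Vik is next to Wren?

96

Treat {Sam,Ada} as one block (2 orders) and {Vik,Wren} as another (2 orders).
That leaves 4 units to arrange: 2 × 2 × 4! = 4 × 24 = 96.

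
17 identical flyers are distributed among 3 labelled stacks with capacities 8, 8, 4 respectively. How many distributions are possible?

10

By stars and bars, unrestricted non-negative solutions to x_1+…+x_3 = 17 number C(17+2,2) = 171.
Subtract solutions that violate a single cap (substitute x_i' = x_i − (cap_i+1)): x_1 ≥ 9 gives C(10,2) = 45; x_2 ≥ 9 gives C(10,2) = 45; x_3 ≥ 5 gives C(14,2) = 91. Together 181.
Add back pairs where two caps are both exceeded: 0 + 10 + 10 = 20.
By inclusion–exclusion the count is 171 − 181 + 20 = 10.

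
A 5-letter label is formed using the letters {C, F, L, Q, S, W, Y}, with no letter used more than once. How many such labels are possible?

Choose and order 5 of the 7 symbols: the first letter has 7 options, the next 6, and so on down to 3.
That product is 7 × 6 × 5 × 4 × 3 = 2520.

2520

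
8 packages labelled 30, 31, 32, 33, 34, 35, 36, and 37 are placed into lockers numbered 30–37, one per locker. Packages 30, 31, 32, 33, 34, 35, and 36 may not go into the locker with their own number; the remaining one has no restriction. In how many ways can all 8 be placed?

16687

Let Aᵢ (for 30 ≤ i ≤ 36) be the placements that put package i in its forbidden locker. Any j of these fix j positions, leaving (8−j)! ways to fill the rest, and there are C(7,j) ways to pick which j.
By inclusion–exclusion, the number of valid placements is Σ_{j=0}^{7} (−1)^j C(7,j)·(8−j)!.
Computing: 40320 − 35280 + 15120 − 4200 + 840 − 126 + 14 − 1 = 16687.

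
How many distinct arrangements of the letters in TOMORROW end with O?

1260

With the last slot taken by O, it remains to arrange the other 7 letters (TMORROW).
Those 7 letters have O appearing twice and R appearing twice, giving (7)!/(2!·2!) = 1260.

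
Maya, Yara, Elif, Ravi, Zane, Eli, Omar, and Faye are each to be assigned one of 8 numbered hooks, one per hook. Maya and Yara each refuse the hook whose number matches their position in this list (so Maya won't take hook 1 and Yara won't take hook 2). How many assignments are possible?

Let Aᵢ (for i ∈ {1, 2}) be the placements that put person i in their forbidden hook. Any j of these fix j positions, leaving (8−j)! ways to fill the rest, and there are C(2,j) ways to pick which j.
By inclusion–exclusion, the number of valid placements is Σ_{j=0}^{2} (−1)^j C(2,j)·(8−j)!.
Computing: 40320 − 10080 + 720 = 30960.

30960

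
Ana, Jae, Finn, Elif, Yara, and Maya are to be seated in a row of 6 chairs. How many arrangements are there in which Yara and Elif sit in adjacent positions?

240

Glue Yara and Elif into one block (2 internal orders), leaving 5 units to arrange in a row.
That gives 2 × 5! = 2 × 120 = 240.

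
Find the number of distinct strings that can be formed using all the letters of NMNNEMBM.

The 8 letters of NMNNEMBM have repeats: M appearing 3 times and N appearing 3 times.
Dividing 8! = 40320 by 3!·3! = 36 for the repeated letters gives 1120.

1120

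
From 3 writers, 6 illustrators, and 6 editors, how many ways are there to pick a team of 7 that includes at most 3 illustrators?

4950

Split by how many illustrators are chosen (0 through 3).
Sum: C(6,0)·C(9,7) + C(6,1)·C(9,6) + C(6,2)·C(9,5) + C(6,3)·C(9,4) = 36 + 504 + 1890 + 2520 = 4950.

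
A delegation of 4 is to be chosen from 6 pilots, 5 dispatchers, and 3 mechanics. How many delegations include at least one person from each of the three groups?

495

Unrestricted: C(14,4) = 1001 ways to pick any 4 of the 14.
Subtract selections that omit an entire group: no pilots → C(8,4) = 70; no dispatchers → C(9,4) = 126; no mechanics → C(11,4) = 330.
Add back selections omitting two groups (i.e. drawn from a single group): C(6,4) + C(5,4) + C(3,4) = 20.
By inclusion–exclusion: 1001 − 526 + 20 = 495.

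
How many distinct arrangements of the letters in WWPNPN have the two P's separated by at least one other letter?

Total arrangements of WWPNPN: 6!/(2!·2!·2!) = 90.
Arrangements with the P's together: treat PP as one letter, giving (5)!/(2!·2!) = 30.
Subtracting, 90 − 30 = 60 arrangements keep the P's apart.

60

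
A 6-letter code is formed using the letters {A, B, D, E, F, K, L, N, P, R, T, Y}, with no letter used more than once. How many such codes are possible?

665280

With no repetition, fill the 6 letters in order: 12 choices, then 11, down to 7.
12 × 11 × 10 × 9 × 8 × 7 = 665280.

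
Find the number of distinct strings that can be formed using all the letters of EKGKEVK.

420

EKGKEVK has 7 letters with E appearing twice and K appearing 3 times.
Dividing 7! = 5040 by 3!·2! = 12 for the repeated letters gives 420.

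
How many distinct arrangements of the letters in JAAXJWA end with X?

60

With the last slot taken by X, it remains to arrange the other 6 letters (JAAJWA).
Those 6 letters have A appearing 3 times and J appearing twice, giving (6)!/(3!·2!) = 60.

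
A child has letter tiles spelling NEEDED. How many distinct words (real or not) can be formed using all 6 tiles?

60

Letter multiplicities in NEEDED: D×2, E×3, N×1.
Dividing 6! = 720 by 3!·2! = 12 for the repeated letters gives 60.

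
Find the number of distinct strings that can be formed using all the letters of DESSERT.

1260

Letter multiplicities in DESSERT: D×1, E×2, R×1, S×2, T×1.
The number of distinct arrangements is 7!/(2!·2!) = 5040/4 = 1260.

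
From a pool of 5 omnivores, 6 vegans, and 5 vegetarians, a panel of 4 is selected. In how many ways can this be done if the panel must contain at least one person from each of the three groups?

Unrestricted: C(16,4) = 1820 ways to pick any 4 of the 16.
Subtract selections that omit an entire group: no omnivores → C(11,4) = 330; no vegans → C(10,4) = 210; no vegetarians → C(11,4) = 330.
Add back selections omitting two groups (i.e. drawn from a single group): C(5,4) + C(6,4) + C(5,4) = 25.
By inclusion–exclusion: 1820 − 870 + 25 = 975.

975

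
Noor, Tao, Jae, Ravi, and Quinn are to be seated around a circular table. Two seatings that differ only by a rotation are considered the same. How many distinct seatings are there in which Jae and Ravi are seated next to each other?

12

Glue Jae and Ravi into a block (2 internal orders). Seating 4 units around a circle gives (3)! arrangements.
So 2 × (3)! = 2 × 6 = 12.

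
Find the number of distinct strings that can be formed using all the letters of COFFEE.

180

Letter multiplicities in COFFEE: C×1, E×2, F×2, O×1.
Dividing 6! = 720 by 2!·2! = 4 for the repeated letters gives 180.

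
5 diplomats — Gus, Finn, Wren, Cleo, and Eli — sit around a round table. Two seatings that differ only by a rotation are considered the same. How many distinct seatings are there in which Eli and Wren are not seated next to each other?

12

All circular seatings of 5 people number (4)! = 24.
Seatings with Eli beside Wren: treat them as a block with 2 internal orders, giving 2 × (3)! = 12.
Subtracting, 24 − 12 = 12.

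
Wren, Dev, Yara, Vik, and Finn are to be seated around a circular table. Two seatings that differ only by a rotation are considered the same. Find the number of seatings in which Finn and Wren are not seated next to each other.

All circular seatings of 5 people number (4)! = 24.
Seatings with Finn beside Wren: treat them as a block with 2 internal orders, giving 2 × (3)! = 12.
Subtracting, 24 − 12 = 12.

12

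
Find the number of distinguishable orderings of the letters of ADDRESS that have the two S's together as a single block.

360

Treat the 2 copies of S as a single block. The multiset to arrange is then {SS, A, D, D, E, R}, 6 items in all.
That gives (6)!/(2!) = 360 arrangements.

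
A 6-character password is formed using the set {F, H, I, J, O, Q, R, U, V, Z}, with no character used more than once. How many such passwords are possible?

151200

With no repetition, fill the 6 characters in order: 10 choices, then 9, down to 5.
10 × 9 × 8 × 7 × 6 × 5 = 151200.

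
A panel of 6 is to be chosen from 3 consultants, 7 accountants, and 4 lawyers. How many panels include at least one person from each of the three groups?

2331

Unrestricted: C(14,6) = 3003 ways to pick any 6 of the 14.
Selections missing a whole group: no consultants → C(11,6) = 462; no accountants → C(7,6) = 7; no lawyers → C(10,6) = 210.
Add back selections omitting two groups (i.e. drawn from a single group): C(3,6) + C(7,6) + C(4,6) = 7.
By inclusion–exclusion: 3003 − 679 + 7 = 2331.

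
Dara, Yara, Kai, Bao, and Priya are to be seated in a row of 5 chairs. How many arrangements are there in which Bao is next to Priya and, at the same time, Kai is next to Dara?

24

Treat {Bao,Priya} as one block (2 orders) and {Kai,Dara} as another (2 orders).
That leaves 3 units to arrange: 2 × 2 × 3! = 4 × 6 = 24.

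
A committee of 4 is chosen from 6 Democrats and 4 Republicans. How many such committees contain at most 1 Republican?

95

Split by how many Republicans are chosen (0 through 1).
Sum: C(4,0)·C(6,4) + C(4,1)·C(6,3) = 15 + 80 = 95.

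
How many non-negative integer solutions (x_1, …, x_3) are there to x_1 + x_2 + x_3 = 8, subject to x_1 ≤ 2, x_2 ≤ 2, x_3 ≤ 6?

6

Without the upper bounds there are C(10,2) = 45 ways to split 8 among 3 variables.
Subtract solutions that violate a single cap (substitute x_i' = x_i − (cap_i+1)): x_1 ≥ 3 gives C(7,2) = 21; x_2 ≥ 3 gives C(7,2) = 21; x_3 ≥ 7 gives C(3,2) = 3. Together 45.
Add back pairs where two caps are both exceeded: 6 + 0 + 0 = 6.
By inclusion–exclusion the count is 45 − 45 + 6 = 6.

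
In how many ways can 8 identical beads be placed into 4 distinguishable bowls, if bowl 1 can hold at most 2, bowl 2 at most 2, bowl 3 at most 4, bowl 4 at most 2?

10

Ignoring the caps, the number of non-negative solutions to x_1+…+x_4 = 8 is C(11,3) = 165.
Subtract solutions that violate a single cap (substitute x_i' = x_i − (cap_i+1)): x_1 ≥ 3 gives C(8,3) = 56; x_2 ≥ 3 gives C(8,3) = 56; x_3 ≥ 5 gives C(6,3) = 20; x_4 ≥ 3 gives C(8,3) = 56. Together 188.
Add back pairs where two caps are both exceeded: 10 + 1 + 10 + 1 + 10 + 1 = 33.
By inclusion–exclusion the count is 165 − 188 + 33 = 10.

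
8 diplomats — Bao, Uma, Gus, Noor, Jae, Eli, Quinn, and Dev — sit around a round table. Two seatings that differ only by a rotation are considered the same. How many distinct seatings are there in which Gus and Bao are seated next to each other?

Glue Gus and Bao into a block (2 internal orders). Seating 7 units around a circle gives (6)! arrangements.
So 2 × (6)! = 2 × 720 = 1440.

1440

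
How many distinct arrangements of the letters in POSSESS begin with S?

Fix S in the first position and arrange the remaining 6 letters.
Those 6 letters have S appearing 3 times, giving (6)!/(3!) = 120.

120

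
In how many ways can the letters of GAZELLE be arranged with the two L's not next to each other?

There are 7!/(2!·2!) = 1260 arrangements of GAZELLE in total.
Arrangements with the L's together: treat LL as one letter, giving (6)!/(2!) = 360.
Subtracting, 1260 − 360 = 900 arrangements keep the L's apart.

900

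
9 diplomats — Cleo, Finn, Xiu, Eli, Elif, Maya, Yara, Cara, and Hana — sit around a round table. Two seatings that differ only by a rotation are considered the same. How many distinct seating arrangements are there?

40320

Fix one person's seat to break rotational symmetry; the remaining 8 people can be arranged in (8)! = 40320 ways.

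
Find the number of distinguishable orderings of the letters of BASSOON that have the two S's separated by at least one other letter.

900

Total arrangements of BASSOON: 7!/(2!·2!) = 1260.
If the two S's are adjacent, glue them into one block, leaving 6 items to arrange: (6)!/(2!) = 360 ways.
Hence 1260 − 360 = 900.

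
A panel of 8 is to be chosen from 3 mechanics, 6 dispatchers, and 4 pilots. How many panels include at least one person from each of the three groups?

With no constraint there are C(13,8) = 1287 possible selections.
Selections missing a whole group: no mechanics → C(10,8) = 45; no dispatchers → C(7,8) = 0; no pilots → C(9,8) = 9.
Add back selections omitting two groups (i.e. drawn from a single group): C(3,8) + C(6,8) + C(4,8) = 0.
By inclusion–exclusion: 1287 − 54 + 0 = 1233.

1233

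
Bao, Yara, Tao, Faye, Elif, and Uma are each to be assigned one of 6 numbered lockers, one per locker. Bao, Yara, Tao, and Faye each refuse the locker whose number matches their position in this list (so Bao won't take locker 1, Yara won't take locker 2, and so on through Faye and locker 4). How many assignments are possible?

362

Let Aᵢ (for 1 ≤ i ≤ 4) be the placements that put person i in their forbidden locker. Any j of these fix j positions, leaving (6−j)! ways to fill the rest, and there are C(4,j) ways to pick which j.
By inclusion–exclusion, the number of valid placements is Σ_{j=0}^{4} (−1)^j C(4,j)·(6−j)!.
Computing: 720 − 480 + 144 − 24 + 2 = 362.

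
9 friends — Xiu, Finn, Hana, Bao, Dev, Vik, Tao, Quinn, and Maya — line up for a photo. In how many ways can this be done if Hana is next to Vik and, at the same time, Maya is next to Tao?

Treat {Hana,Vik} as one block (2 orders) and {Maya,Tao} as another (2 orders).
That leaves 7 units to arrange: 2 × 2 × 7! = 4 × 5040 = 20160.

20160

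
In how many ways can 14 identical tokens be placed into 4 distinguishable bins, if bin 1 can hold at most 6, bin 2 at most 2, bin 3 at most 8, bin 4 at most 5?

80

Without the upper bounds there are C(17,3) = 680 ways to split 14 among 4 bins.
Subtract solutions that violate a single cap (substitute x_i' = x_i − (cap_i+1)): x_1 ≥ 7 gives C(10,3) = 120; x_2 ≥ 3 gives C(14,3) = 364; x_3 ≥ 9 gives C(8,3) = 56; x_4 ≥ 6 gives C(11,3) = 165. Together 705.
Add back pairs where two caps are both exceeded: 35 + 0 + 4 + 10 + 56 + 0 = 105.
By inclusion–exclusion the count is 680 − 705 + 105 = 80.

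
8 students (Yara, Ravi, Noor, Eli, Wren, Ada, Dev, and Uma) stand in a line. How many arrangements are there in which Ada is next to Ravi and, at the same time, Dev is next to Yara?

Treat {Ada,Ravi} as one block (2 orders) and {Dev,Yara} as another (2 orders).
That leaves 6 units to arrange: 2 × 2 × 6! = 4 × 720 = 2880.

2880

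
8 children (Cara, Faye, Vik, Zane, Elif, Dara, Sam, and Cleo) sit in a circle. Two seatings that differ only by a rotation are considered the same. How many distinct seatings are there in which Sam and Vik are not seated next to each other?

3600

Without the restriction there are (7)! = 5040 seatings.
Seatings with Sam beside Vik: treat them as a block with 2 internal orders, giving 2 × (6)! = 1440.
Subtracting, 5040 − 1440 = 3600.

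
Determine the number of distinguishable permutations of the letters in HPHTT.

HPHTT has 5 letters with H appearing twice and T appearing twice.
The number of distinct arrangements is 5!/(2!·2!) = 120/4 = 30.

30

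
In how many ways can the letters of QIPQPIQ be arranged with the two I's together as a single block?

60

Treat the 2 copies of I as a single block. The multiset to arrange is then {II, P, P, Q, Q, Q}, 6 items in all.
That gives (6)!/(3!·2!) = 60 arrangements.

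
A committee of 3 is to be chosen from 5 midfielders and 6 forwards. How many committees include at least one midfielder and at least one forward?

Total 3-person selections from all 11: C(11,3) = 165.
Subtract selections that omit an entire group: no midfielders → C(6,3) = 20; no forwards → C(5,3) = 10.
Both groups omitted at once is impossible, so 165 − 30 = 135.

135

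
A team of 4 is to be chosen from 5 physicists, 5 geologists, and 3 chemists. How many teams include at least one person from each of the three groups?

With no constraint there are C(13,4) = 715 possible selections.
Subtract selections that omit an entire group: no physicists → C(8,4) = 70; no geologists → C(8,4) = 70; no chemists → C(10,4) = 210.
Add back selections omitting two groups (i.e. drawn from a single group): C(5,4) + C(5,4) + C(3,4) = 10.
By inclusion–exclusion: 715 − 350 + 10 = 375.

375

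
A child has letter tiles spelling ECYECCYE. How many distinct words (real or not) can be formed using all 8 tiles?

560

ECYECCYE has 8 letters with C appearing 3 times, E appearing 3 times, and Y appearing twice.
So there are 8! / (3!·3!·2!) = 560 distinguishable arrangements.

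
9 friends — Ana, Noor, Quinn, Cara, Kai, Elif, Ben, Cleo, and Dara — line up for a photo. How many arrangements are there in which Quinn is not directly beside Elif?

282240

There are 9! = 362880 arrangements in all. If Quinn and Elif are adjacent, merging them into one block gives 2·(8)! = 80640 arrangements.
So 362880 − 80640 = 282240 arrangements keep them apart.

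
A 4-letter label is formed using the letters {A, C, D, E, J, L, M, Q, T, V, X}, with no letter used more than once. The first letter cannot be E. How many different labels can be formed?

7200

The first letter has 11−1 = 10 choices (anything except E).
The remaining 3 letters are filled from the other 10 symbols without repetition: 10 × 9 × 8 = 720.
Total: 10 × 720 = 7200.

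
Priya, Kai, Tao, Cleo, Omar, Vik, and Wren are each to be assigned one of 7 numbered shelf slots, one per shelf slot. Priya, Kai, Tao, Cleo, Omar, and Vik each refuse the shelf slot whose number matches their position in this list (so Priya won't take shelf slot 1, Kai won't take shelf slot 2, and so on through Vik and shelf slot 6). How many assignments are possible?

2119

Let Aᵢ (for 1 ≤ i ≤ 6) be the placements that put person i in their forbidden shelf slot. Any j of these fix j positions, leaving (7−j)! ways to fill the rest, and there are C(6,j) ways to pick which j.
By inclusion–exclusion, the number of valid placements is Σ_{j=0}^{6} (−1)^j C(6,j)·(7−j)!.
Computing: 5040 − 4320 + 1800 − 480 + 90 − 12 + 1 = 2119.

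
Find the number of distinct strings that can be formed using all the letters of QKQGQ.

Letter multiplicities in QKQGQ: G×1, K×1, Q×3.
Dividing 5! = 120 by 3! = 6 for the repeated letters gives 20.

20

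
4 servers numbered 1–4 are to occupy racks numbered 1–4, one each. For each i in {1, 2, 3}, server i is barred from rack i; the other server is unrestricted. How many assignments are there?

11

Let Aᵢ (for i ∈ {1, 2, 3}) be the placements that put server i in its forbidden rack. Any j of these fix j positions, leaving (4−j)! ways to fill the rest, and there are C(3,j) ways to pick which j.
By inclusion–exclusion, the number of valid placements is Σ_{j=0}^{3} (−1)^j C(3,j)·(4−j)!.
Computing: 24 − 18 + 6 − 1 = 11.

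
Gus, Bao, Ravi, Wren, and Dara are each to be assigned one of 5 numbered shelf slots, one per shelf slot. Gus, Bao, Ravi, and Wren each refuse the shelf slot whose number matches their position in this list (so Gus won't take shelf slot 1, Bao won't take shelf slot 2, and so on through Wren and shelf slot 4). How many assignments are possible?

53

Let Aᵢ (for 1 ≤ i ≤ 4) be the placements that put person i in their forbidden shelf slot. Any j of these fix j positions, leaving (5−j)! ways to fill the rest, and there are C(4,j) ways to pick which j.
By inclusion–exclusion, the number of valid placements is Σ_{j=0}^{4} (−1)^j C(4,j)·(5−j)!.
Computing: 120 − 96 + 36 − 8 + 1 = 53.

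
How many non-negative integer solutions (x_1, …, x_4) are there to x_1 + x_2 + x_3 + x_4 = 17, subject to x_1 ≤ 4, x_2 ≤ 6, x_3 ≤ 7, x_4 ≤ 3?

20

Ignoring the caps, the number of non-negative solutions to x_1+…+x_4 = 17 is C(20,3) = 1140.
Subtract solutions that violate a single cap (substitute x_i' = x_i − (cap_i+1)): x_1 ≥ 5 gives C(15,3) = 455; x_2 ≥ 7 gives C(13,3) = 286; x_3 ≥ 8 gives C(12,3) = 220; x_4 ≥ 4 gives C(16,3) = 560. Together 1521.
Add back pairs where two caps are both exceeded: 56 + 35 + 165 + 10 + 84 + 56 = 406.
Subtract triples: 0 + 4 + 1 + 0 = 5.
By inclusion–exclusion the count is 1140 − 1521 + 406 − 5 = 20.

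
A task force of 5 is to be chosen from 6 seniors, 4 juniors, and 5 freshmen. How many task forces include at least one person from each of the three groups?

Total 5-person selections from all 15: C(15,5) = 3003.
Subtract selections that omit an entire group: no seniors → C(9,5) = 126; no juniors → C(11,5) = 462; no freshmen → C(10,5) = 252.
Add back selections omitting two groups (i.e. drawn from a single group): C(6,5) + C(4,5) + C(5,5) = 7.
By inclusion–exclusion: 3003 − 840 + 7 = 2170.

2170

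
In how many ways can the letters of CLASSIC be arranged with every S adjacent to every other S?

Treat the 2 copies of S as a single block. The multiset to arrange is then {SS, A, C, C, I, L}, 6 items in all.
That gives (6)!/(2!) = 360 arrangements.

360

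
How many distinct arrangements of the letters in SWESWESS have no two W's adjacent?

315

There are 8!/(4!·2!·2!) = 420 arrangements of SWESWESS in total.
If the two W's are adjacent, glue them into one block, leaving 7 items to arrange: (7)!/(4!·2!) = 105 ways.
Subtracting, 420 − 105 = 315 arrangements keep the W's apart.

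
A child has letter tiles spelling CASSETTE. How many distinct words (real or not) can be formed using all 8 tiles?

5040

CASSETTE has 8 letters with E appearing twice, S appearing twice, and T appearing twice.
The number of distinct arrangements is 8!/(2!·2!·2!) = 40320/8 = 5040.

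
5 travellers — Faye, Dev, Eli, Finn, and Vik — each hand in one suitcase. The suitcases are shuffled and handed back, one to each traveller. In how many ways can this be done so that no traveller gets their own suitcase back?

This is the derangement count D_5: permutations of 5 items with no fixed point.
By inclusion–exclusion this is Σ_{j=0}^{5} (−1)^j C(5,j)·(5−j)!.
Computing: 120 − 120 + 60 − 20 + 5 − 1 = 44.

44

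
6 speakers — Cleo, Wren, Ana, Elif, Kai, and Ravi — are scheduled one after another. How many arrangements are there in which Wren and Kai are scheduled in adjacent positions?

Treat {Wren, Kai} as a single unit. There are 5 units to order, and the pair itself can be ordered 2 ways.
That gives 2 × 5! = 2 × 120 = 240.

240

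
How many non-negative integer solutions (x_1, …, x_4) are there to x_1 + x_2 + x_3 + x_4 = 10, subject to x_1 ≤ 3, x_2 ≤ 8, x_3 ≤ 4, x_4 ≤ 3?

By stars and bars, unrestricted non-negative solutions to x_1+…+x_4 = 10 number C(10+3,3) = 286.
Subtract solutions that violate a single cap (substitute x_i' = x_i − (cap_i+1)): x_1 ≥ 4 gives C(9,3) = 84; x_2 ≥ 9 gives C(4,3) = 4; x_3 ≥ 5 gives C(8,3) = 56; x_4 ≥ 4 gives C(9,3) = 84. Together 228.
Add back pairs where two caps are both exceeded: 0 + 4 + 10 + 0 + 0 + 4 = 18.
By inclusion–exclusion the count is 286 − 228 + 18 = 76.

76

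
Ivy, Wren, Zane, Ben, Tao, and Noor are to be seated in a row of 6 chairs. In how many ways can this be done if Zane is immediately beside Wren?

240

Treat {Zane, Wren} as a single unit. There are 5 units to order, and the pair itself can be ordered 2 ways.
So the count is 2·(5)! = 240.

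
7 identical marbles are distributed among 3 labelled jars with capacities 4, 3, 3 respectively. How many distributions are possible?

10

Without the upper bounds there are C(9,2) = 36 ways to split 7 among 3 jars.
Subtract solutions that violate a single cap (substitute x_i' = x_i − (cap_i+1)): x_1 ≥ 5 gives C(4,2) = 6; x_2 ≥ 4 gives C(5,2) = 10; x_3 ≥ 4 gives C(5,2) = 10. Together 26.
No two caps can be exceeded simultaneously, so the pair terms are all 0.
By inclusion–exclusion the count is 36 − 26 + 0 = 10.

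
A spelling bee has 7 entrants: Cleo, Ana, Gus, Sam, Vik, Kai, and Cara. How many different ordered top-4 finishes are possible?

840

This is an ordered selection of 4 from 7: P(7,4).
That gives 7 × 6 × 5 × 4 = 840.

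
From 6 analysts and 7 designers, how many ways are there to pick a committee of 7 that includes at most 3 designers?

Split by how many designers are chosen (0 through 3).
Sum: C(7,0)·C(6,7) + C(7,1)·C(6,6) + C(7,2)·C(6,5) + C(7,3)·C(6,4) = 0 + 7 + 126 + 525 = 658.

658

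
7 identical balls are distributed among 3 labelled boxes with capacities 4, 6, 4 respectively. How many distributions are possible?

Ignoring the caps, the number of non-negative solutions to x_1+…+x_3 = 7 is C(9,2) = 36.
Subtract solutions that violate a single cap (substitute x_i' = x_i − (cap_i+1)): x_1 ≥ 5 gives C(4,2) = 6; x_2 ≥ 7 gives C(2,2) = 1; x_3 ≥ 5 gives C(4,2) = 6. Together 13.
No two caps can be exceeded simultaneously, so the pair terms are all 0.
By inclusion–exclusion the count is 36 − 13 + 0 = 23.

23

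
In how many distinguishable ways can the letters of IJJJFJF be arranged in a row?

105

Letter multiplicities in IJJJFJF: F×2, I×1, J×4.
So there are 7! / (4!·2!) = 105 distinguishable arrangements.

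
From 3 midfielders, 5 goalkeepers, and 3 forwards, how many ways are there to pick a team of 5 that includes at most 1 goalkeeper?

81

Split by how many goalkeepers are chosen (0 through 1).
Sum: C(5,0)·C(6,5) + C(5,1)·C(6,4) = 6 + 75 = 81.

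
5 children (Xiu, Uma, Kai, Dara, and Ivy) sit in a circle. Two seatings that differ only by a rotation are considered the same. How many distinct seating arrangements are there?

24

Fix one person's seat to break rotational symmetry; the remaining 4 people can be arranged in (4)! = 24 ways.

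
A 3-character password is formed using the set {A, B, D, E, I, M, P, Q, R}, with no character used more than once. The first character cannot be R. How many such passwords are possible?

The first character has 9−1 = 8 choices (anything except R).
The remaining 2 characters are filled from the other 8 symbols without repetition: 8 × 7 = 56.
Total: 8 × 56 = 448.

448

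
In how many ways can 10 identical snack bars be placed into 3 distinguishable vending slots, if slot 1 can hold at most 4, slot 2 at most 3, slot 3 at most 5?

6

Without the upper bounds there are C(12,2) = 66 ways to split 10 among 3 vending slots.
Subtract solutions that violate a single cap (substitute x_i' = x_i − (cap_i+1)): x_1 ≥ 5 gives C(7,2) = 21; x_2 ≥ 4 gives C(8,2) = 28; x_3 ≥ 6 gives C(6,2) = 15. Together 64.
Add back pairs where two caps are both exceeded: 3 + 0 + 1 = 4.
By inclusion–exclusion the count is 66 − 64 + 4 = 6.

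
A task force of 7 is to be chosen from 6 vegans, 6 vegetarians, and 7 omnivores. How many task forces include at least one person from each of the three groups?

46165

Total 7-person selections from all 19: C(19,7) = 50388.
Selections missing a whole group: no vegans → C(13,7) = 1716; no vegetarians → C(13,7) = 1716; no omnivores → C(12,7) = 792.
Add back selections omitting two groups (i.e. drawn from a single group): C(6,7) + C(6,7) + C(7,7) = 1.
By inclusion–exclusion: 50388 − 4224 + 1 = 46165.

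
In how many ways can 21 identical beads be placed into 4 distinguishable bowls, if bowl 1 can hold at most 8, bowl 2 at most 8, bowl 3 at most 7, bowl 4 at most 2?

Without the upper bounds there are C(24,3) = 2024 ways to split 21 among 4 bowls.
Subtract solutions that violate a single cap (substitute x_i' = x_i − (cap_i+1)): x_1 ≥ 9 gives C(15,3) = 455; x_2 ≥ 9 gives C(15,3) = 455; x_3 ≥ 8 gives C(16,3) = 560; x_4 ≥ 3 gives C(21,3) = 1330. Together 2800.
Add back pairs where two caps are both exceeded: 20 + 35 + 220 + 35 + 220 + 286 = 816.
Subtract triples: 0 + 1 + 4 + 4 = 9.
By inclusion–exclusion the count is 2024 − 2800 + 816 − 9 = 31.

31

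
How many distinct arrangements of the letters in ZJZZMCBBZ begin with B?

With the first slot taken by B, it remains to arrange the other 8 letters (ZJZZMCBZ).
Those 8 letters have Z appearing 4 times, giving (8)!/(4!) = 1680.

1680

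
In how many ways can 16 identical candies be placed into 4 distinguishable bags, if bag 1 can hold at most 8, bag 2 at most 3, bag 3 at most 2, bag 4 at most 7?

30

Without the upper bounds there are C(19,3) = 969 ways to split 16 among 4 bags.
Subtract solutions that violate a single cap (substitute x_i' = x_i − (cap_i+1)): x_1 ≥ 9 gives C(10,3) = 120; x_2 ≥ 4 gives C(15,3) = 455; x_3 ≥ 3 gives C(16,3) = 560; x_4 ≥ 8 gives C(11,3) = 165. Together 1300.
Add back pairs where two caps are both exceeded: 20 + 35 + 0 + 220 + 35 + 56 = 366.
Subtract triples: 1 + 0 + 0 + 4 = 5.
By inclusion–exclusion the count is 969 − 1300 + 366 − 5 = 30.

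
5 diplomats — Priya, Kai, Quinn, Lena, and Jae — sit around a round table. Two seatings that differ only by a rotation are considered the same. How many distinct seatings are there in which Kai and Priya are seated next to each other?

12

Glue Kai and Priya into a block (2 internal orders). Seating 4 units around a circle gives (3)! arrangements.
So 2 × (3)! = 2 × 6 = 12.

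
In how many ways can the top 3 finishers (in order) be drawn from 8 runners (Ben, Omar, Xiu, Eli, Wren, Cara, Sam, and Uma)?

336

There are 8 choices for 1st place, 7 for 2nd, and 6 for 3rd.
That gives 8 × 7 × 6 = 336.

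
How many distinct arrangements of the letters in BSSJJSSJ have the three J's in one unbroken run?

30

Treat the 3 copies of J as a single block. The multiset to arrange is then {JJJ, B, S, S, S, S}, 6 items in all.
That gives (6)!/(4!) = 30 arrangements.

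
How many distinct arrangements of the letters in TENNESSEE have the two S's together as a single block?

840

Treat the 2 copies of S as a single block. The multiset to arrange is then {SS, E, E, E, E, N, N, T}, 8 items in all.
That gives (8)!/(4!·2!) = 840 arrangements.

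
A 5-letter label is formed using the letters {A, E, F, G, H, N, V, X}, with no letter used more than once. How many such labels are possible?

Choose and order 5 of the 8 symbols: the first letter has 8 options, the next 7, and so on down to 4.
That product is 8 × 7 × 6 × 5 × 4 = 6720.

6720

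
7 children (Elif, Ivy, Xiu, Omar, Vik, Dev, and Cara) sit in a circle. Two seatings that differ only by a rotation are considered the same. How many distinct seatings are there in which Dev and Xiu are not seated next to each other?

Without the restriction there are (6)! = 720 seatings.
Those with Dev next to Xiu: fuse the pair into one unit and seat 6 units around a circle — 2·(5)! = 240.
Subtracting, 720 − 240 = 480.

480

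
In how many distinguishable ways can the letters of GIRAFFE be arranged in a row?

GIRAFFE has 7 letters with F appearing twice.
The number of distinct arrangements is 7!/(2!) = 5040/2 = 2520.

2520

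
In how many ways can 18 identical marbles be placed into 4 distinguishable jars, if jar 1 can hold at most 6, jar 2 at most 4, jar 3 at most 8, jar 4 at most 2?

10

Ignoring the caps, the number of non-negative solutions to x_1+…+x_4 = 18 is C(21,3) = 1330.
Subtract solutions that violate a single cap (substitute x_i' = x_i − (cap_i+1)): x_1 ≥ 7 gives C(14,3) = 364; x_2 ≥ 5 gives C(16,3) = 560; x_3 ≥ 9 gives C(12,3) = 220; x_4 ≥ 3 gives C(18,3) = 816. Together 1960.
Add back pairs where two caps are both exceeded: 84 + 10 + 165 + 35 + 286 + 84 = 664.
Subtract triples: 0 + 20 + 0 + 4 = 24.
By inclusion–exclusion the count is 1330 − 1960 + 664 − 24 = 10.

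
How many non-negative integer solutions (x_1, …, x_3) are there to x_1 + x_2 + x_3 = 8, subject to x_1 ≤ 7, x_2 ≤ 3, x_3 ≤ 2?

11

By stars and bars, unrestricted non-negative solutions to x_1+…+x_3 = 8 number C(8+2,2) = 45.
Subtract solutions that violate a single cap (substitute x_i' = x_i − (cap_i+1)): x_1 ≥ 8 gives C(2,2) = 1; x_2 ≥ 4 gives C(6,2) = 15; x_3 ≥ 3 gives C(7,2) = 21. Together 37.
Add back pairs where two caps are both exceeded: 0 + 0 + 3 = 3.
By inclusion–exclusion the count is 45 − 37 + 3 = 11.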